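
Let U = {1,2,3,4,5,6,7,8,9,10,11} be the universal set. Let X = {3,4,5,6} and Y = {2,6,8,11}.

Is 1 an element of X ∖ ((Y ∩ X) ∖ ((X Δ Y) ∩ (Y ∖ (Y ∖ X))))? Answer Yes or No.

1 ∉ Y and 1 ∉ X, so 1 ∉ Y ∩ X
1 ∉ X and 1 ∉ Y, so 1 ∉ X Δ Y
1 ∉ Y and 1 ∉ X, so 1 ∉ Y ∖ X
1 ∉ Y and 1 ∉ (Y ∖ X), so 1 ∉ Y ∖ (Y ∖ X)
1 ∉ (X Δ Y) and 1 ∉ (Y ∖ (Y ∖ X)), so 1 ∉ (X Δ Y) ∩ (Y ∖ (Y ∖ X))
1 ∉ (Y ∩ X) and 1 ∉ ((X Δ Y) ∩ (Y ∖ (Y ∖ X))), so 1 ∉ (Y ∩ X) ∖ ((X Δ Y) ∩ (Y ∖ (Y ∖ X)))
1 ∉ X and 1 ∉ ((Y ∩ X) ∖ ((X Δ Y) ∩ (Y ∖ (Y ∖ X)))), so 1 ∉ X ∖ ((Y ∩ X) ∖ ((X Δ Y) ∩ (Y ∖ (Y ∖ X))))

No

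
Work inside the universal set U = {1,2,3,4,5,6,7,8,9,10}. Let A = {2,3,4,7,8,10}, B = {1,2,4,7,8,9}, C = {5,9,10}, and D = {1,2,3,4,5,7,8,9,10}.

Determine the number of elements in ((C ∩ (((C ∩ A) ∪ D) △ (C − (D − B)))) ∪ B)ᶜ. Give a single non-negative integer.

C ∩ A = {10}
(C ∩ A) ∪ D = {1,2,3,4,5,7,8,9,10}
D − B = {3,5,10}
C − (D − B) = {9}
((C ∩ A) ∪ D) △ (C − (D − B)) = {1,2,3,4,5,7,8,10}
C ∩ (((C ∩ A) ∪ D) △ (C − (D − B))) = {5,10}
(C ∩ (((C ∩ A) ∪ D) △ (C − (D − B)))) ∪ B = {1,2,4,5,7,8,9,10}
((C ∩ (((C ∩ A) ∪ D) △ (C − (D − B)))) ∪ B)ᶜ = {3,6}
|((C ∩ (((C ∩ A) ∪ D) △ (C − (D − B)))) ∪ B)ᶜ| = 2

2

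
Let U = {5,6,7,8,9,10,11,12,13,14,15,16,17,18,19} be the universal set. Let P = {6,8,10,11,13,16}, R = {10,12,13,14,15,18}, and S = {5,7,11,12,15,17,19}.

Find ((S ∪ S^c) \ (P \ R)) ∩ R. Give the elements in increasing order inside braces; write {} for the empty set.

{10,12,13,14,15,18}

S^c = {6,8,9,10,13,14,16,18}
S ∪ S^c = {5,6,7,8,9,10,11,12,13,14,15,16,17,18,19}
P \ R = {6,8,11,16}
(S ∪ S^c) \ (P \ R) = {5,7,9,10,12,13,14,15,17,18,19}
((S ∪ S^c) \ (P \ R)) ∩ R = {10,12,13,14,15,18}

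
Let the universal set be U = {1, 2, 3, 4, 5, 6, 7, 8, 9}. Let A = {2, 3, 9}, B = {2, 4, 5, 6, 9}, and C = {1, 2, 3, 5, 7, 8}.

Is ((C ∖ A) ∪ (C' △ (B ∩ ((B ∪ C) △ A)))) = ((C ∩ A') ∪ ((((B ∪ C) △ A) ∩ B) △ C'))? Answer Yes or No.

C ∖ A = {1, 5, 7, 8}
C' = {4, 6, 9}
B ∪ C = {1, 2, 3, 4, 5, 6, 7, 8, 9}
(B ∪ C) △ A = {1, 4, 5, 6, 7, 8}
B ∩ ((B ∪ C) △ A) = {4, 5, 6}
C' △ (B ∩ ((B ∪ C) △ A)) = {5, 9}
(C ∖ A) ∪ (C' △ (B ∩ ((B ∪ C) △ A))) = {1, 5, 7, 8, 9}
A' = {1, 4, 5, 6, 7, 8}
C ∩ A' = {1, 5, 7, 8}
((B ∪ C) △ A) ∩ B = {4, 5, 6}
(((B ∪ C) △ A) ∩ B) △ C' = {5, 9}
(C ∩ A') ∪ ((((B ∪ C) △ A) ∩ B) △ C') = {1, 5, 7, 8, 9}
Both equal {1, 5, 7, 8, 9}, so (C ∖ A) ∪ (C' △ (B ∩ ((B ∪ C) △ A))) = (C ∩ A') ∪ ((((B ∪ C) △ A) ∩ B) △ C').

Yes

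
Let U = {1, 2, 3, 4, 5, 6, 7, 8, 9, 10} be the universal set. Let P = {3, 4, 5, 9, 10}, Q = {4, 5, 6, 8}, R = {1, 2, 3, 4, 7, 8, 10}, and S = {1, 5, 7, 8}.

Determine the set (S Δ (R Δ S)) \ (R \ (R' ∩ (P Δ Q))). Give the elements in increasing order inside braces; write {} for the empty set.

R Δ S = {2, 3, 4, 5, 10}
S Δ (R Δ S) = {1, 2, 3, 4, 7, 8, 10}
R' = {5, 6, 9}
P Δ Q = {3, 6, 8, 9, 10}
R' ∩ (P Δ Q) = {6, 9}
R \ (R' ∩ (P Δ Q)) = {1, 2, 3, 4, 7, 8, 10}
(S Δ (R Δ S)) \ (R \ (R' ∩ (P Δ Q))) = {}

{}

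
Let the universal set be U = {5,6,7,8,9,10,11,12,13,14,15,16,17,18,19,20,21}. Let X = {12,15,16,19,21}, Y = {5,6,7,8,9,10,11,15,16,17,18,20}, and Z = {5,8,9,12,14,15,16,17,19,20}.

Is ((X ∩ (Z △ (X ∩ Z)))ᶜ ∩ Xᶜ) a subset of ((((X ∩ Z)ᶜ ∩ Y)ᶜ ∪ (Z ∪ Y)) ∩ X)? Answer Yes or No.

No

X ∩ Z = {12,15,16,19}
Z △ (X ∩ Z) = {5,8,9,14,17,20}
X ∩ (Z △ (X ∩ Z)) = {}
(X ∩ (Z △ (X ∩ Z)))ᶜ = {5,6,7,8,9,10,11,12,13,14,15,16,17,18,19,20,21}
Xᶜ = {5,6,7,8,9,10,11,13,14,17,18,20}
(X ∩ (Z △ (X ∩ Z)))ᶜ ∩ Xᶜ = {5,6,7,8,9,10,11,13,14,17,18,20}
(X ∩ Z)ᶜ = {5,6,7,8,9,10,11,13,14,17,18,20,21}
(X ∩ Z)ᶜ ∩ Y = {5,6,7,8,9,10,11,17,18,20}
((X ∩ Z)ᶜ ∩ Y)ᶜ = {12,13,14,15,16,19,21}
Z ∪ Y = {5,6,7,8,9,10,11,12,14,15,16,17,18,19,20}
((X ∩ Z)ᶜ ∩ Y)ᶜ ∪ (Z ∪ Y) = {5,6,7,8,9,10,11,12,13,14,15,16,17,18,19,20,21}
(((X ∩ Z)ᶜ ∩ Y)ᶜ ∪ (Z ∪ Y)) ∩ X = {12,15,16,19,21}
5 ∈ (X ∩ (Z △ (X ∩ Z)))ᶜ ∩ Xᶜ but 5 ∉ (((X ∩ Z)ᶜ ∩ Y)ᶜ ∪ (Z ∪ Y)) ∩ X, so the inclusion fails.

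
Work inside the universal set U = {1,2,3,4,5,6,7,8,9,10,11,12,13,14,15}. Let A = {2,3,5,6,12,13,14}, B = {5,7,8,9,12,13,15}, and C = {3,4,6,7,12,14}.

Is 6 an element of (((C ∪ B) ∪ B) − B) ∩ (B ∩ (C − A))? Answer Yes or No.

6 ∈ C and 6 ∉ B, so 6 ∈ C ∪ B
6 ∈ (C ∪ B) and 6 ∉ B, so 6 ∈ (C ∪ B) ∪ B
6 ∈ ((C ∪ B) ∪ B) and 6 ∉ B, so 6 ∈ ((C ∪ B) ∪ B) − B
6 ∈ C and 6 ∈ A, so 6 ∉ C − A
6 ∉ B and 6 ∉ (C − A), so 6 ∉ B ∩ (C − A)
6 ∈ (((C ∪ B) ∪ B) − B) and 6 ∉ (B ∩ (C − A)), so 6 ∉ (((C ∪ B) ∪ B) − B) ∩ (B ∩ (C − A))

No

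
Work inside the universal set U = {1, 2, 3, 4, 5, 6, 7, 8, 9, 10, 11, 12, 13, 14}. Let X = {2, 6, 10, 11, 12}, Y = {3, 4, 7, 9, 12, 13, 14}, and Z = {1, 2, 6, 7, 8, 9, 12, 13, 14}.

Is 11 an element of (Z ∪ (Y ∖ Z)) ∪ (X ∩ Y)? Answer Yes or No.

No

11 ∉ Y and 11 ∉ Z, so 11 ∉ Y ∖ Z
11 ∉ Z and 11 ∉ (Y ∖ Z), so 11 ∉ Z ∪ (Y ∖ Z)
11 ∈ X and 11 ∉ Y, so 11 ∉ X ∩ Y
11 ∉ (Z ∪ (Y ∖ Z)) and 11 ∉ (X ∩ Y), so 11 ∉ (Z ∪ (Y ∖ Z)) ∪ (X ∩ Y)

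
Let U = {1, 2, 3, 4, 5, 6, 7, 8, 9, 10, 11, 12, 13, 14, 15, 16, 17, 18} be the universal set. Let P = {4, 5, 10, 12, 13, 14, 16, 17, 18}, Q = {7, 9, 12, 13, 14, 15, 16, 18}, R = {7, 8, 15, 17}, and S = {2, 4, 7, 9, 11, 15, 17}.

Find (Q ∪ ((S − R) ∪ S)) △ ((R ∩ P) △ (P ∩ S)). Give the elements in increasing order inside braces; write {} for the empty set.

S − R = {2, 4, 9, 11}
(S − R) ∪ S = {2, 4, 7, 9, 11, 15, 17}
Q ∪ ((S − R) ∪ S) = {2, 4, 7, 9, 11, 12, 13, 14, 15, 16, 17, 18}
R ∩ P = {17}
P ∩ S = {4, 17}
(R ∩ P) △ (P ∩ S) = {4}
(Q ∪ ((S − R) ∪ S)) △ ((R ∩ P) △ (P ∩ S)) = {2, 7, 9, 11, 12, 13, 14, 15, 16, 17, 18}

{2, 7, 9, 11, 12, 13, 14, 15, 16, 17, 18}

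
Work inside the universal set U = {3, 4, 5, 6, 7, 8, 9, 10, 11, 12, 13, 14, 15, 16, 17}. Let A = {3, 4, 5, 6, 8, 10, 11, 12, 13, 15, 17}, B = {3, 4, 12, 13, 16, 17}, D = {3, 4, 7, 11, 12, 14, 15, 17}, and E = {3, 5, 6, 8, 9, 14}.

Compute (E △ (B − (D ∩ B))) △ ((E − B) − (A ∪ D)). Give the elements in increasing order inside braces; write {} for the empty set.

{3, 5, 6, 8, 13, 14, 16}

D ∩ B = {3, 4, 12, 17}
B − (D ∩ B) = {13, 16}
E △ (B − (D ∩ B)) = {3, 5, 6, 8, 9, 13, 14, 16}
E − B = {5, 6, 8, 9, 14}
A ∪ D = {3, 4, 5, 6, 7, 8, 10, 11, 12, 13, 14, 15, 17}
(E − B) − (A ∪ D) = {9}
(E △ (B − (D ∩ B))) △ ((E − B) − (A ∪ D)) = {3, 5, 6, 8, 13, 14, 16}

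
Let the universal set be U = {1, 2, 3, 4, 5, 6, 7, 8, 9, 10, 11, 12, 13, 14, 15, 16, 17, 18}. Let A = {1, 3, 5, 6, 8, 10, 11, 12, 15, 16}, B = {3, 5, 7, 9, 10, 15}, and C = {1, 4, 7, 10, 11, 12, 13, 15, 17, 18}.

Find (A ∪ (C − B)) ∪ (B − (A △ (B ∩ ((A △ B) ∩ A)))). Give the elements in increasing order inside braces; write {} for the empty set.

C − B = {1, 4, 11, 12, 13, 17, 18}
A ∪ (C − B) = {1, 3, 4, 5, 6, 8, 10, 11, 12, 13, 15, 16, 17, 18}
A △ B = {1, 6, 7, 8, 9, 11, 12, 16}
(A △ B) ∩ A = {1, 6, 8, 11, 12, 16}
B ∩ ((A △ B) ∩ A) = {}
A △ (B ∩ ((A △ B) ∩ A)) = {1, 3, 5, 6, 8, 10, 11, 12, 15, 16}
B − (A △ (B ∩ ((A △ B) ∩ A))) = {7, 9}
(A ∪ (C − B)) ∪ (B − (A △ (B ∩ ((A △ B) ∩ A)))) = {1, 3, 4, 5, 6, 7, 8, 9, 10, 11, 12, 13, 15, 16, 17, 18}

{1, 3, 4, 5, 6, 7, 8, 9, 10, 11, 12, 13, 15, 16, 17, 18}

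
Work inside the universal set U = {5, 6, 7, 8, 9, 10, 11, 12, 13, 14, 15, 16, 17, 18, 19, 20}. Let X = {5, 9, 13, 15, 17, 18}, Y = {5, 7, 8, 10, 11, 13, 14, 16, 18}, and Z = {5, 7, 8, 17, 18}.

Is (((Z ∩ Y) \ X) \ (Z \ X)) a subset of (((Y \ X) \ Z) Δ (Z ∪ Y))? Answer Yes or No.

Yes

Z ∩ Y = {5, 7, 8, 18}
(Z ∩ Y) \ X = {7, 8}
Z \ X = {7, 8}
((Z ∩ Y) \ X) \ (Z \ X) = {}
Y \ X = {7, 8, 10, 11, 14, 16}
(Y \ X) \ Z = {10, 11, 14, 16}
Z ∪ Y = {5, 7, 8, 10, 11, 13, 14, 16, 17, 18}
((Y \ X) \ Z) Δ (Z ∪ Y) = {5, 7, 8, 13, 17, 18}
Every element of {} is in {5, 7, 8, 13, 17, 18}, so ((Z ∩ Y) \ X) \ (Z \ X) ⊆ ((Y \ X) \ Z) Δ (Z ∪ Y).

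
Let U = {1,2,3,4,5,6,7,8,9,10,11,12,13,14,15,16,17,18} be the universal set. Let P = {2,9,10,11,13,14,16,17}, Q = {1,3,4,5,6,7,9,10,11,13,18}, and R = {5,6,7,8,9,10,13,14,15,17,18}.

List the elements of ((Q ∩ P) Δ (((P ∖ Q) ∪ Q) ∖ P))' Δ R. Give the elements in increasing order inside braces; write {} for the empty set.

{2,5,6,7,9,10,12,13,16,18}

Q ∩ P = {9,10,11,13}
P ∖ Q = {2,14,16,17}
(P ∖ Q) ∪ Q = {1,2,3,4,5,6,7,9,10,11,13,14,16,17,18}
((P ∖ Q) ∪ Q) ∖ P = {1,3,4,5,6,7,18}
(Q ∩ P) Δ (((P ∖ Q) ∪ Q) ∖ P) = {1,3,4,5,6,7,9,10,11,13,18}
((Q ∩ P) Δ (((P ∖ Q) ∪ Q) ∖ P))' = {2,8,12,14,15,16,17}
((Q ∩ P) Δ (((P ∖ Q) ∪ Q) ∖ P))' Δ R = {2,5,6,7,9,10,12,13,16,18}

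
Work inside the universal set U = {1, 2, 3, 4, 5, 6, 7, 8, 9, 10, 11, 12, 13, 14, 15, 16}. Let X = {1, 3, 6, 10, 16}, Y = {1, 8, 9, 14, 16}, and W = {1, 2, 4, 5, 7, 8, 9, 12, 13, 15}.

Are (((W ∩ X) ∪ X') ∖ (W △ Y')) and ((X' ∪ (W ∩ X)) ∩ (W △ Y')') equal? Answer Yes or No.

W ∩ X = {1}
X' = {2, 4, 5, 7, 8, 9, 11, 12, 13, 14, 15}
(W ∩ X) ∪ X' = {1, 2, 4, 5, 7, 8, 9, 11, 12, 13, 14, 15}
Y' = {2, 3, 4, 5, 6, 7, 10, 11, 12, 13, 15}
W △ Y' = {1, 3, 6, 8, 9, 10, 11}
((W ∩ X) ∪ X') ∖ (W △ Y') = {2, 4, 5, 7, 12, 13, 14, 15}
X' ∪ (W ∩ X) = {1, 2, 4, 5, 7, 8, 9, 11, 12, 13, 14, 15}
(W △ Y')' = {2, 4, 5, 7, 12, 13, 14, 15, 16}
(X' ∪ (W ∩ X)) ∩ (W △ Y')' = {2, 4, 5, 7, 12, 13, 14, 15}
Both equal {2, 4, 5, 7, 12, 13, 14, 15}, so ((W ∩ X) ∪ X') ∖ (W △ Y') = (X' ∪ (W ∩ X)) ∩ (W △ Y')'.

Yes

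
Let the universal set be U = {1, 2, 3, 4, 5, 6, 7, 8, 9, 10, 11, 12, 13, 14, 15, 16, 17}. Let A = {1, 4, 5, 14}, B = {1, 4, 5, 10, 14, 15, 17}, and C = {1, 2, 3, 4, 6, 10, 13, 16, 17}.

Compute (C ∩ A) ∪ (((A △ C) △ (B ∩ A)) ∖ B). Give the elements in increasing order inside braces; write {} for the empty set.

{1, 2, 3, 4, 6, 13, 16}

C ∩ A = {1, 4}
A △ C = {2, 3, 5, 6, 10, 13, 14, 16, 17}
B ∩ A = {1, 4, 5, 14}
(A △ C) △ (B ∩ A) = {1, 2, 3, 4, 6, 10, 13, 16, 17}
((A △ C) △ (B ∩ A)) ∖ B = {2, 3, 6, 13, 16}
(C ∩ A) ∪ (((A △ C) △ (B ∩ A)) ∖ B) = {1, 2, 3, 4, 6, 13, 16}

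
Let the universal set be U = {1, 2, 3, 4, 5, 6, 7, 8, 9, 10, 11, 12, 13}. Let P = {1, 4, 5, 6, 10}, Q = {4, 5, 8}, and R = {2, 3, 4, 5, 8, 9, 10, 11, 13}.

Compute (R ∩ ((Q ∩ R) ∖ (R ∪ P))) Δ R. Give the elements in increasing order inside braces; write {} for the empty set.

Q ∩ R = {4, 5, 8}
R ∪ P = {1, 2, 3, 4, 5, 6, 8, 9, 10, 11, 13}
(Q ∩ R) ∖ (R ∪ P) = {}
R ∩ ((Q ∩ R) ∖ (R ∪ P)) = {}
(R ∩ ((Q ∩ R) ∖ (R ∪ P))) Δ R = {2, 3, 4, 5, 8, 9, 10, 11, 13}

{2, 3, 4, 5, 8, 9, 10, 11, 13}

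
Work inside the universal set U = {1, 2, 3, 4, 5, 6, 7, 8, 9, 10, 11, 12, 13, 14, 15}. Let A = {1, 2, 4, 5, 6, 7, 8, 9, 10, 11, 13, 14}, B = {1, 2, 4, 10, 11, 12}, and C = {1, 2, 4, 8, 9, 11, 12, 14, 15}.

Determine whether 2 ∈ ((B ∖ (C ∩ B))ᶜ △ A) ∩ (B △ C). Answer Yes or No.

2 ∈ C and 2 ∈ B, so 2 ∈ C ∩ B
2 ∈ B and 2 ∈ (C ∩ B), so 2 ∉ B ∖ (C ∩ B)
2 ∈ (B ∖ (C ∩ B))ᶜ since 2 ∉ (B ∖ (C ∩ B))
2 ∈ (B ∖ (C ∩ B))ᶜ and 2 ∈ A, so 2 ∉ (B ∖ (C ∩ B))ᶜ △ A
2 ∈ B and 2 ∈ C, so 2 ∉ B △ C
2 ∉ ((B ∖ (C ∩ B))ᶜ △ A) and 2 ∉ (B △ C), so 2 ∉ ((B ∖ (C ∩ B))ᶜ △ A) ∩ (B △ C)

No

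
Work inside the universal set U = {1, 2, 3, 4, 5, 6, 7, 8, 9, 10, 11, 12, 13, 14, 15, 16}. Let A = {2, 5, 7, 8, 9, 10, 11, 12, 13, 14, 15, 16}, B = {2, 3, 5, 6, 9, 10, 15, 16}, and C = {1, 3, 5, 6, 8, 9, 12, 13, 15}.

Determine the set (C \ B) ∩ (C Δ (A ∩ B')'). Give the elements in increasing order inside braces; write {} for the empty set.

{8, 12, 13}

C \ B = {1, 8, 12, 13}
B' = {1, 4, 7, 8, 11, 12, 13, 14}
A ∩ B' = {7, 8, 11, 12, 13, 14}
(A ∩ B')' = {1, 2, 3, 4, 5, 6, 9, 10, 15, 16}
C Δ (A ∩ B')' = {2, 4, 8, 10, 12, 13, 16}
(C \ B) ∩ (C Δ (A ∩ B')') = {8, 12, 13}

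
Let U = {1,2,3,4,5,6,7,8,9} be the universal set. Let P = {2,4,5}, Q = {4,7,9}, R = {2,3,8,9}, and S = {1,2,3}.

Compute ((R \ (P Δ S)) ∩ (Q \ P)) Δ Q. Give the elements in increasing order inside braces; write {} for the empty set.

P Δ S = {1,3,4,5}
R \ (P Δ S) = {2,8,9}
Q \ P = {7,9}
(R \ (P Δ S)) ∩ (Q \ P) = {9}
((R \ (P Δ S)) ∩ (Q \ P)) Δ Q = {4,7}

{4,7}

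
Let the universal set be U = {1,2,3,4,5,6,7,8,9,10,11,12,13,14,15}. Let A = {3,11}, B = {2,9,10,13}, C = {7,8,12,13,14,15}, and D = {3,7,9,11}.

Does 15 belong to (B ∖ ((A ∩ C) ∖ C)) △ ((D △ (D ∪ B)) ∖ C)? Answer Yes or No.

No

15 ∉ A and 15 ∈ C, so 15 ∉ A ∩ C
15 ∉ (A ∩ C) and 15 ∈ C, so 15 ∉ (A ∩ C) ∖ C
15 ∉ B and 15 ∉ ((A ∩ C) ∖ C), so 15 ∉ B ∖ ((A ∩ C) ∖ C)
15 ∉ D and 15 ∉ B, so 15 ∉ D ∪ B
15 ∉ D and 15 ∉ (D ∪ B), so 15 ∉ D △ (D ∪ B)
15 ∉ (D △ (D ∪ B)) and 15 ∈ C, so 15 ∉ (D △ (D ∪ B)) ∖ C
15 ∉ (B ∖ ((A ∩ C) ∖ C)) and 15 ∉ ((D △ (D ∪ B)) ∖ C), so 15 ∉ (B ∖ ((A ∩ C) ∖ C)) △ ((D △ (D ∪ B)) ∖ C)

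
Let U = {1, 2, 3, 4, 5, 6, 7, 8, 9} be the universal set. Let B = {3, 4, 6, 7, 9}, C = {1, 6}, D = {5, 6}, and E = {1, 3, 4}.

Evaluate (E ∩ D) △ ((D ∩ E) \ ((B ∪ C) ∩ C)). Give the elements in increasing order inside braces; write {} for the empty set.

{}

E ∩ D = {}
D ∩ E = {}
B ∪ C = {1, 3, 4, 6, 7, 9}
(B ∪ C) ∩ C = {1, 6}
(D ∩ E) \ ((B ∪ C) ∩ C) = {}
(E ∩ D) △ ((D ∩ E) \ ((B ∪ C) ∩ C)) = {}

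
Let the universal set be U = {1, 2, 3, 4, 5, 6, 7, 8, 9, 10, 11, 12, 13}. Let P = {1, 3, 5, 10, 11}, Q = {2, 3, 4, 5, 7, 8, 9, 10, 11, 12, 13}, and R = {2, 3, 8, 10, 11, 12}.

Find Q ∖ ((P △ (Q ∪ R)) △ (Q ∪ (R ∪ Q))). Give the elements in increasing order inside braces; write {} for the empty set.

{2, 4, 7, 8, 9, 12, 13}

Q ∪ R = {2, 3, 4, 5, 7, 8, 9, 10, 11, 12, 13}
P △ (Q ∪ R) = {1, 2, 4, 7, 8, 9, 12, 13}
R ∪ Q = {2, 3, 4, 5, 7, 8, 9, 10, 11, 12, 13}
Q ∪ (R ∪ Q) = {2, 3, 4, 5, 7, 8, 9, 10, 11, 12, 13}
(P △ (Q ∪ R)) △ (Q ∪ (R ∪ Q)) = {1, 3, 5, 10, 11}
Q ∖ ((P △ (Q ∪ R)) △ (Q ∪ (R ∪ Q))) = {2, 4, 7, 8, 9, 12, 13}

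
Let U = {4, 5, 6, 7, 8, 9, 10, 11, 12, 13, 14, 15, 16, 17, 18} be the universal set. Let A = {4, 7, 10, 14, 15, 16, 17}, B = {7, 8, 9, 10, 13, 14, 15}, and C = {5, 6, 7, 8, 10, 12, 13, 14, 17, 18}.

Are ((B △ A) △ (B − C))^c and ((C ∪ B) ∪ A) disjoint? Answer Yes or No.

B △ A = {4, 8, 9, 13, 16, 17}
B − C = {9, 15}
(B △ A) △ (B − C) = {4, 8, 13, 15, 16, 17}
((B △ A) △ (B − C))^c = {5, 6, 7, 9, 10, 11, 12, 14, 18}
C ∪ B = {5, 6, 7, 8, 9, 10, 12, 13, 14, 15, 17, 18}
(C ∪ B) ∪ A = {4, 5, 6, 7, 8, 9, 10, 12, 13, 14, 15, 16, 17, 18}
5 lies in both, so they are not disjoint.

No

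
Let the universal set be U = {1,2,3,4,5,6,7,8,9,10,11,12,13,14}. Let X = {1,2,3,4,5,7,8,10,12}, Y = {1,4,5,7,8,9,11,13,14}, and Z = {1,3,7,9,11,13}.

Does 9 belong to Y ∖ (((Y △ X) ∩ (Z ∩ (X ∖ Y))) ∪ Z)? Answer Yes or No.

No

9 ∈ Y and 9 ∉ X, so 9 ∈ Y △ X
9 ∉ X and 9 ∈ Y, so 9 ∉ X ∖ Y
9 ∈ Z and 9 ∉ (X ∖ Y), so 9 ∉ Z ∩ (X ∖ Y)
9 ∈ (Y △ X) and 9 ∉ (Z ∩ (X ∖ Y)), so 9 ∉ (Y △ X) ∩ (Z ∩ (X ∖ Y))
9 ∉ ((Y △ X) ∩ (Z ∩ (X ∖ Y))) and 9 ∈ Z, so 9 ∈ ((Y △ X) ∩ (Z ∩ (X ∖ Y))) ∪ Z
9 ∈ Y and 9 ∈ (((Y △ X) ∩ (Z ∩ (X ∖ Y))) ∪ Z), so 9 ∉ Y ∖ (((Y △ X) ∩ (Z ∩ (X ∖ Y))) ∪ Z)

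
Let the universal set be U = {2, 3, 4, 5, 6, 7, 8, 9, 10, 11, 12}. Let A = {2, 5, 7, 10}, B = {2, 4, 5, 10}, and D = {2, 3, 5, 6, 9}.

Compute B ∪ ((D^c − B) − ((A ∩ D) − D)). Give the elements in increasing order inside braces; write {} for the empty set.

{2, 4, 5, 7, 8, 10, 11, 12}

D^c = {4, 7, 8, 10, 11, 12}
D^c − B = {7, 8, 11, 12}
A ∩ D = {2, 5}
(A ∩ D) − D = {}
(D^c − B) − ((A ∩ D) − D) = {7, 8, 11, 12}
B ∪ ((D^c − B) − ((A ∩ D) − D)) = {2, 4, 5, 7, 8, 10, 11, 12}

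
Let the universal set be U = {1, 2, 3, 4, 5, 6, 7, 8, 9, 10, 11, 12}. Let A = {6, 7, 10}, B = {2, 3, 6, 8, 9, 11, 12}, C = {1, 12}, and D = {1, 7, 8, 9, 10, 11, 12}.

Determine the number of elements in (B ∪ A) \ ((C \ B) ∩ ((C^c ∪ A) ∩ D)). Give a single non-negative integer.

9

B ∪ A = {2, 3, 6, 7, 8, 9, 10, 11, 12}
C \ B = {1}
C^c = {2, 3, 4, 5, 6, 7, 8, 9, 10, 11}
C^c ∪ A = {2, 3, 4, 5, 6, 7, 8, 9, 10, 11}
(C^c ∪ A) ∩ D = {7, 8, 9, 10, 11}
(C \ B) ∩ ((C^c ∪ A) ∩ D) = {}
(B ∪ A) \ ((C \ B) ∩ ((C^c ∪ A) ∩ D)) = {2, 3, 6, 7, 8, 9, 10, 11, 12}
|(B ∪ A) \ ((C \ B) ∩ ((C^c ∪ A) ∩ D))| = 9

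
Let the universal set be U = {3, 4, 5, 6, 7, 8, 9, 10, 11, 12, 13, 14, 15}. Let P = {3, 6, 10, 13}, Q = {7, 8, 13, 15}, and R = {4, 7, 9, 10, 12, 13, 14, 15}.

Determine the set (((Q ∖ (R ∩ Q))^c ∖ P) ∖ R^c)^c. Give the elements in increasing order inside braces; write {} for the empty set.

R ∩ Q = {7, 13, 15}
Q ∖ (R ∩ Q) = {8}
(Q ∖ (R ∩ Q))^c = {3, 4, 5, 6, 7, 9, 10, 11, 12, 13, 14, 15}
(Q ∖ (R ∩ Q))^c ∖ P = {4, 5, 7, 9, 11, 12, 14, 15}
R^c = {3, 5, 6, 8, 11}
((Q ∖ (R ∩ Q))^c ∖ P) ∖ R^c = {4, 7, 9, 12, 14, 15}
(((Q ∖ (R ∩ Q))^c ∖ P) ∖ R^c)^c = {3, 5, 6, 8, 10, 11, 13}

{3, 5, 6, 8, 10, 11, 13}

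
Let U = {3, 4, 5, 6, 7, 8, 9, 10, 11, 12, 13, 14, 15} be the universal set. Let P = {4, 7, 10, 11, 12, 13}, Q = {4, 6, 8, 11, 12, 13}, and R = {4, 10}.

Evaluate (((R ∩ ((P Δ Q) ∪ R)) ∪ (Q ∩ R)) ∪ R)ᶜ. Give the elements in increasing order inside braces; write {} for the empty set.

{3, 5, 6, 7, 8, 9, 11, 12, 13, 14, 15}

P Δ Q = {6, 7, 8, 10}
(P Δ Q) ∪ R = {4, 6, 7, 8, 10}
R ∩ ((P Δ Q) ∪ R) = {4, 10}
Q ∩ R = {4}
(R ∩ ((P Δ Q) ∪ R)) ∪ (Q ∩ R) = {4, 10}
((R ∩ ((P Δ Q) ∪ R)) ∪ (Q ∩ R)) ∪ R = {4, 10}
(((R ∩ ((P Δ Q) ∪ R)) ∪ (Q ∩ R)) ∪ R)ᶜ = {3, 5, 6, 7, 8, 9, 11, 12, 13, 14, 15}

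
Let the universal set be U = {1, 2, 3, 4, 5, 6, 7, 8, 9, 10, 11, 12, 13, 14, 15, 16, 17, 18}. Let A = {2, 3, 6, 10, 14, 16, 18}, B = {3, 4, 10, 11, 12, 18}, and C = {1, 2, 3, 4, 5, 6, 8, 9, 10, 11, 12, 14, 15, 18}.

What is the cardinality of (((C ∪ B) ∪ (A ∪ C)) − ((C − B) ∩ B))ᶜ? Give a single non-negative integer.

3

C ∪ B = {1, 2, 3, 4, 5, 6, 8, 9, 10, 11, 12, 14, 15, 18}
A ∪ C = {1, 2, 3, 4, 5, 6, 8, 9, 10, 11, 12, 14, 15, 16, 18}
(C ∪ B) ∪ (A ∪ C) = {1, 2, 3, 4, 5, 6, 8, 9, 10, 11, 12, 14, 15, 16, 18}
C − B = {1, 2, 5, 6, 8, 9, 14, 15}
(C − B) ∩ B = {}
((C ∪ B) ∪ (A ∪ C)) − ((C − B) ∩ B) = {1, 2, 3, 4, 5, 6, 8, 9, 10, 11, 12, 14, 15, 16, 18}
(((C ∪ B) ∪ (A ∪ C)) − ((C − B) ∩ B))ᶜ = {7, 13, 17}
|(((C ∪ B) ∪ (A ∪ C)) − ((C − B) ∩ B))ᶜ| = 3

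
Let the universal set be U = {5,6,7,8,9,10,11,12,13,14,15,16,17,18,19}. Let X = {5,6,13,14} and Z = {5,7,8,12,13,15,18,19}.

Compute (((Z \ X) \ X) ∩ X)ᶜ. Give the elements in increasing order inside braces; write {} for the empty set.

{5,6,7,8,9,10,11,12,13,14,15,16,17,18,19}

Z \ X = {7,8,12,15,18,19}
(Z \ X) \ X = {7,8,12,15,18,19}
((Z \ X) \ X) ∩ X = {}
(((Z \ X) \ X) ∩ X)ᶜ = {5,6,7,8,9,10,11,12,13,14,15,16,17,18,19}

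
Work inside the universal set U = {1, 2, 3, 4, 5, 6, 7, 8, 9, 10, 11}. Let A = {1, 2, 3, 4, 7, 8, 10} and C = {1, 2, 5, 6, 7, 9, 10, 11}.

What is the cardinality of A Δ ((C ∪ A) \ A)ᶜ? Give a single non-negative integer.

C ∪ A = {1, 2, 3, 4, 5, 6, 7, 8, 9, 10, 11}
(C ∪ A) \ A = {5, 6, 9, 11}
((C ∪ A) \ A)ᶜ = {1, 2, 3, 4, 7, 8, 10}
A Δ ((C ∪ A) \ A)ᶜ = {}
|A Δ ((C ∪ A) \ A)ᶜ| = 0

0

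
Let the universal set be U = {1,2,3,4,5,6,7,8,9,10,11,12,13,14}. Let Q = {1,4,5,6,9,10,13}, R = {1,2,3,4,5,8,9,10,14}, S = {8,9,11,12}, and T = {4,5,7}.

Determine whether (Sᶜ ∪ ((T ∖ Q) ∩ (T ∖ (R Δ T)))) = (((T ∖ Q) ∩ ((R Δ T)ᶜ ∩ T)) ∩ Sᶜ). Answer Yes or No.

Sᶜ = {1,2,3,4,5,6,7,10,13,14}
T ∖ Q = {7}
R Δ T = {1,2,3,7,8,9,10,14}
T ∖ (R Δ T) = {4,5}
(T ∖ Q) ∩ (T ∖ (R Δ T)) = {}
Sᶜ ∪ ((T ∖ Q) ∩ (T ∖ (R Δ T))) = {1,2,3,4,5,6,7,10,13,14}
(R Δ T)ᶜ = {4,5,6,11,12,13}
(R Δ T)ᶜ ∩ T = {4,5}
(T ∖ Q) ∩ ((R Δ T)ᶜ ∩ T) = {}
((T ∖ Q) ∩ ((R Δ T)ᶜ ∩ T)) ∩ Sᶜ = {}
1 ∈ Sᶜ ∪ ((T ∖ Q) ∩ (T ∖ (R Δ T))) but 1 ∉ ((T ∖ Q) ∩ ((R Δ T)ᶜ ∩ T)) ∩ Sᶜ, so they differ.

No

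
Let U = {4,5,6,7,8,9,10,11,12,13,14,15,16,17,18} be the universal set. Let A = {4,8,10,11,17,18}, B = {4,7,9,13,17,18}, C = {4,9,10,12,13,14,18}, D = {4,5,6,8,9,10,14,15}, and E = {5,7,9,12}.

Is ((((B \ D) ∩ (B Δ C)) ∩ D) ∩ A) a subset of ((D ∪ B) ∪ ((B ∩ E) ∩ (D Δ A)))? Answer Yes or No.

Yes

B \ D = {7,13,17,18}
B Δ C = {7,10,12,14,17}
(B \ D) ∩ (B Δ C) = {7,17}
((B \ D) ∩ (B Δ C)) ∩ D = {}
(((B \ D) ∩ (B Δ C)) ∩ D) ∩ A = {}
D ∪ B = {4,5,6,7,8,9,10,13,14,15,17,18}
B ∩ E = {7,9}
D Δ A = {5,6,9,11,14,15,17,18}
(B ∩ E) ∩ (D Δ A) = {9}
(D ∪ B) ∪ ((B ∩ E) ∩ (D Δ A)) = {4,5,6,7,8,9,10,13,14,15,17,18}
Every element of {} is in {4,5,6,7,8,9,10,13,14,15,17,18}, so (((B \ D) ∩ (B Δ C)) ∩ D) ∩ A ⊆ (D ∪ B) ∪ ((B ∩ E) ∩ (D Δ A)).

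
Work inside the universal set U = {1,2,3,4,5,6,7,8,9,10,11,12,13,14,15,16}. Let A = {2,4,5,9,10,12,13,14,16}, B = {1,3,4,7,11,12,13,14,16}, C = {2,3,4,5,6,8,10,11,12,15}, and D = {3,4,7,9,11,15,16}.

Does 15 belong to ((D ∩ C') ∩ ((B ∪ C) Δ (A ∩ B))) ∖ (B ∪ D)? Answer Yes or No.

15 ∈ C, so 15 ∉ C'
15 ∈ D and 15 ∉ C', so 15 ∉ D ∩ C'
15 ∉ B and 15 ∈ C, so 15 ∈ B ∪ C
15 ∉ A and 15 ∉ B, so 15 ∉ A ∩ B
15 ∈ (B ∪ C) and 15 ∉ (A ∩ B), so 15 ∈ (B ∪ C) Δ (A ∩ B)
15 ∉ (D ∩ C') and 15 ∈ ((B ∪ C) Δ (A ∩ B)), so 15 ∉ (D ∩ C') ∩ ((B ∪ C) Δ (A ∩ B))
15 ∉ B and 15 ∈ D, so 15 ∈ B ∪ D
15 ∉ ((D ∩ C') ∩ ((B ∪ C) Δ (A ∩ B))) and 15 ∈ (B ∪ D), so 15 ∉ ((D ∩ C') ∩ ((B ∪ C) Δ (A ∩ B))) ∖ (B ∪ D)

No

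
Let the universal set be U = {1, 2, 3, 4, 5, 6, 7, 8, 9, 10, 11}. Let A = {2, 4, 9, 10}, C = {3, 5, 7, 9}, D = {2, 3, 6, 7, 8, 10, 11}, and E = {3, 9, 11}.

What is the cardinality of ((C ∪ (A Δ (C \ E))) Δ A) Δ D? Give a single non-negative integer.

C \ E = {5, 7}
A Δ (C \ E) = {2, 4, 5, 7, 9, 10}
C ∪ (A Δ (C \ E)) = {2, 3, 4, 5, 7, 9, 10}
(C ∪ (A Δ (C \ E))) Δ A = {3, 5, 7}
((C ∪ (A Δ (C \ E))) Δ A) Δ D = {2, 5, 6, 8, 10, 11}
|((C ∪ (A Δ (C \ E))) Δ A) Δ D| = 6

6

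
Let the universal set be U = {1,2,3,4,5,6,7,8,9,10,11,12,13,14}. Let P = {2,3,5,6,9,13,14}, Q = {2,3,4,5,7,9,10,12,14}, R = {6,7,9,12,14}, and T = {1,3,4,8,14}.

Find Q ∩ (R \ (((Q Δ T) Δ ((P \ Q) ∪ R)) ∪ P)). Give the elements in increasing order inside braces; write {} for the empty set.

{7,12}

Q Δ T = {1,2,5,7,8,9,10,12}
P \ Q = {6,13}
(P \ Q) ∪ R = {6,7,9,12,13,14}
(Q Δ T) Δ ((P \ Q) ∪ R) = {1,2,5,6,8,10,13,14}
((Q Δ T) Δ ((P \ Q) ∪ R)) ∪ P = {1,2,3,5,6,8,9,10,13,14}
R \ (((Q Δ T) Δ ((P \ Q) ∪ R)) ∪ P) = {7,12}
Q ∩ (R \ (((Q Δ T) Δ ((P \ Q) ∪ R)) ∪ P)) = {7,12}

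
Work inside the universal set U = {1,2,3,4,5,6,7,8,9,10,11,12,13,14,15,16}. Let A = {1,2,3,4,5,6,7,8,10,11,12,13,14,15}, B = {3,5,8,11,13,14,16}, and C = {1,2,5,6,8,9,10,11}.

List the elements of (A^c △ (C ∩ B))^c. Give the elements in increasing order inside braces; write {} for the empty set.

A^c = {9,16}
C ∩ B = {5,8,11}
A^c △ (C ∩ B) = {5,8,9,11,16}
(A^c △ (C ∩ B))^c = {1,2,3,4,6,7,10,12,13,14,15}

{1,2,3,4,6,7,10,12,13,14,15}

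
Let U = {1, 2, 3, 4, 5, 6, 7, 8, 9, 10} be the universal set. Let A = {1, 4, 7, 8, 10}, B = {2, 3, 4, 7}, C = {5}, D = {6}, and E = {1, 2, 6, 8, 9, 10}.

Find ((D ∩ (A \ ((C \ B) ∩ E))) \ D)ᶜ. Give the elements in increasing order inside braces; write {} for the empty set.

C \ B = {5}
(C \ B) ∩ E = {}
A \ ((C \ B) ∩ E) = {1, 4, 7, 8, 10}
D ∩ (A \ ((C \ B) ∩ E)) = {}
(D ∩ (A \ ((C \ B) ∩ E))) \ D = {}
((D ∩ (A \ ((C \ B) ∩ E))) \ D)ᶜ = {1, 2, 3, 4, 5, 6, 7, 8, 9, 10}

{1, 2, 3, 4, 5, 6, 7, 8, 9, 10}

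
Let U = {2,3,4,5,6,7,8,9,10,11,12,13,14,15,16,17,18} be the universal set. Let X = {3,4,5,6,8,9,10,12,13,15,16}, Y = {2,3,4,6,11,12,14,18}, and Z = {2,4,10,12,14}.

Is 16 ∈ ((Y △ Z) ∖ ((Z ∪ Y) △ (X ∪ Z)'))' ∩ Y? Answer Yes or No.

16 ∉ Y and 16 ∉ Z, so 16 ∉ Y △ Z
16 ∉ Z and 16 ∉ Y, so 16 ∉ Z ∪ Y
16 ∈ X and 16 ∉ Z, so 16 ∈ X ∪ Z
16 ∉ (X ∪ Z)' since 16 ∈ (X ∪ Z)
16 ∉ (Z ∪ Y) and 16 ∉ (X ∪ Z)', so 16 ∉ (Z ∪ Y) △ (X ∪ Z)'
16 ∉ (Y △ Z) and 16 ∉ ((Z ∪ Y) △ (X ∪ Z)'), so 16 ∉ (Y △ Z) ∖ ((Z ∪ Y) △ (X ∪ Z)')
16 ∈ ((Y △ Z) ∖ ((Z ∪ Y) △ (X ∪ Z)'))' since 16 ∉ ((Y △ Z) ∖ ((Z ∪ Y) △ (X ∪ Z)'))
16 ∈ ((Y △ Z) ∖ ((Z ∪ Y) △ (X ∪ Z)'))' and 16 ∉ Y, so 16 ∉ ((Y △ Z) ∖ ((Z ∪ Y) △ (X ∪ Z)'))' ∩ Y

No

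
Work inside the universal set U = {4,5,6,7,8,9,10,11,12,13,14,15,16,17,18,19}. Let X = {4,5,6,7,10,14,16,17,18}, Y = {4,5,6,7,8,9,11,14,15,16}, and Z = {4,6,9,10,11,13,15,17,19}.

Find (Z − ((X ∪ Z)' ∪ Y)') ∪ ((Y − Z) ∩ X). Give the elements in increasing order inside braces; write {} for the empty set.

{4,5,6,7,9,11,14,15,16}

X ∪ Z = {4,5,6,7,9,10,11,13,14,15,16,17,18,19}
(X ∪ Z)' = {8,12}
(X ∪ Z)' ∪ Y = {4,5,6,7,8,9,11,12,14,15,16}
((X ∪ Z)' ∪ Y)' = {10,13,17,18,19}
Z − ((X ∪ Z)' ∪ Y)' = {4,6,9,11,15}
Y − Z = {5,7,8,14,16}
(Y − Z) ∩ X = {5,7,14,16}
(Z − ((X ∪ Z)' ∪ Y)') ∪ ((Y − Z) ∩ X) = {4,5,6,7,9,11,14,15,16}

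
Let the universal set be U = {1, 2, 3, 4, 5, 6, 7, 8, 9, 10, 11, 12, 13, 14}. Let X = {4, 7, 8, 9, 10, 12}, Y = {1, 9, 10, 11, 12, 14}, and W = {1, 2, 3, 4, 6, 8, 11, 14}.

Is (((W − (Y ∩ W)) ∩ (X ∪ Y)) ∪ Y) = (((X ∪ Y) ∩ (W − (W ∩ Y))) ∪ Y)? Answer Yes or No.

Yes

Y ∩ W = {1, 11, 14}
W − (Y ∩ W) = {2, 3, 4, 6, 8}
X ∪ Y = {1, 4, 7, 8, 9, 10, 11, 12, 14}
(W − (Y ∩ W)) ∩ (X ∪ Y) = {4, 8}
((W − (Y ∩ W)) ∩ (X ∪ Y)) ∪ Y = {1, 4, 8, 9, 10, 11, 12, 14}
W ∩ Y = {1, 11, 14}
W − (W ∩ Y) = {2, 3, 4, 6, 8}
(X ∪ Y) ∩ (W − (W ∩ Y)) = {4, 8}
((X ∪ Y) ∩ (W − (W ∩ Y))) ∪ Y = {1, 4, 8, 9, 10, 11, 12, 14}
Both equal {1, 4, 8, 9, 10, 11, 12, 14}, so ((W − (Y ∩ W)) ∩ (X ∪ Y)) ∪ Y = ((X ∪ Y) ∩ (W − (W ∩ Y))) ∪ Y.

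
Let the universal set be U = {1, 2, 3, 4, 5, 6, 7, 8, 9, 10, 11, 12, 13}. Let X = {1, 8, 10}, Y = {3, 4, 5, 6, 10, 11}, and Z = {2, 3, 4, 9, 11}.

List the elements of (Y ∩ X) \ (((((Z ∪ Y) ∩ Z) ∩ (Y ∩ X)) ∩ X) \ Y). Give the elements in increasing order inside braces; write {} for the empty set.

{10}

Y ∩ X = {10}
Z ∪ Y = {2, 3, 4, 5, 6, 9, 10, 11}
(Z ∪ Y) ∩ Z = {2, 3, 4, 9, 11}
((Z ∪ Y) ∩ Z) ∩ (Y ∩ X) = {}
(((Z ∪ Y) ∩ Z) ∩ (Y ∩ X)) ∩ X = {}
((((Z ∪ Y) ∩ Z) ∩ (Y ∩ X)) ∩ X) \ Y = {}
(Y ∩ X) \ (((((Z ∪ Y) ∩ Z) ∩ (Y ∩ X)) ∩ X) \ Y) = {10}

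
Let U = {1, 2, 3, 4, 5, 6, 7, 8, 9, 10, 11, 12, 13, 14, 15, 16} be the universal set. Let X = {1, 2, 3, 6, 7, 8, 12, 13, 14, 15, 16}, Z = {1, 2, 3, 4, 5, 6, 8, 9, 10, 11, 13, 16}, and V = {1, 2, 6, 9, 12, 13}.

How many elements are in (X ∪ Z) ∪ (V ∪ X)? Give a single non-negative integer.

16

X ∪ Z = {1, 2, 3, 4, 5, 6, 7, 8, 9, 10, 11, 12, 13, 14, 15, 16}
V ∪ X = {1, 2, 3, 6, 7, 8, 9, 12, 13, 14, 15, 16}
(X ∪ Z) ∪ (V ∪ X) = {1, 2, 3, 4, 5, 6, 7, 8, 9, 10, 11, 12, 13, 14, 15, 16}
|(X ∪ Z) ∪ (V ∪ X)| = 16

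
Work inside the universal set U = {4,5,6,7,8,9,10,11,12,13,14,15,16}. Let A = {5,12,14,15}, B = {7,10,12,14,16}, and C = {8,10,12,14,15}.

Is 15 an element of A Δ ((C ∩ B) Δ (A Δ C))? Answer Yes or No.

15 ∈ C and 15 ∉ B, so 15 ∉ C ∩ B
15 ∈ A and 15 ∈ C, so 15 ∉ A Δ C
15 ∉ (C ∩ B) and 15 ∉ (A Δ C), so 15 ∉ (C ∩ B) Δ (A Δ C)
15 ∈ A and 15 ∉ ((C ∩ B) Δ (A Δ C)), so 15 ∈ A Δ ((C ∩ B) Δ (A Δ C))

Yes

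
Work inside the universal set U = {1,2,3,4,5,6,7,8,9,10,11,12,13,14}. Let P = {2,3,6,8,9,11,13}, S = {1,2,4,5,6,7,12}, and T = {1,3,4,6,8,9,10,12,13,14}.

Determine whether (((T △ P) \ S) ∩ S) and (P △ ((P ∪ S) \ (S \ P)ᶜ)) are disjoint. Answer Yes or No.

Yes

T △ P = {1,2,4,10,11,12,14}
(T △ P) \ S = {10,11,14}
((T △ P) \ S) ∩ S = {}
P ∪ S = {1,2,3,4,5,6,7,8,9,11,12,13}
S \ P = {1,4,5,7,12}
(S \ P)ᶜ = {2,3,6,8,9,10,11,13,14}
(P ∪ S) \ (S \ P)ᶜ = {1,4,5,7,12}
P △ ((P ∪ S) \ (S \ P)ᶜ) = {1,2,3,4,5,6,7,8,9,11,12,13}
{} and {1,2,3,4,5,6,7,8,9,11,12,13} share no elements.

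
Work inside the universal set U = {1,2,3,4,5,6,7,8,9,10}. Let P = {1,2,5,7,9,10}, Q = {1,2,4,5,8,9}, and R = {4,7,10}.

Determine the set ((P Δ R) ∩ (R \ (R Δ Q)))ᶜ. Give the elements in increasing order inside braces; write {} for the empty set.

P Δ R = {1,2,4,5,9}
R Δ Q = {1,2,5,7,8,9,10}
R \ (R Δ Q) = {4}
(P Δ R) ∩ (R \ (R Δ Q)) = {4}
((P Δ R) ∩ (R \ (R Δ Q)))ᶜ = {1,2,3,5,6,7,8,9,10}

{1,2,3,5,6,7,8,9,10}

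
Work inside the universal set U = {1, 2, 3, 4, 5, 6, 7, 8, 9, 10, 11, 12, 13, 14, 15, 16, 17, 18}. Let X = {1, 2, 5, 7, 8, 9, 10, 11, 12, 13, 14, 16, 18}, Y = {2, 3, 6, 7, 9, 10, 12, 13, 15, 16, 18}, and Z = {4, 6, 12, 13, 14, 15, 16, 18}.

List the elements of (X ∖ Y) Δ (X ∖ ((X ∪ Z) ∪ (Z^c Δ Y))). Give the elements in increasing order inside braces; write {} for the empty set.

X ∖ Y = {1, 5, 8, 11, 14}
X ∪ Z = {1, 2, 4, 5, 6, 7, 8, 9, 10, 11, 12, 13, 14, 15, 16, 18}
Z^c = {1, 2, 3, 5, 7, 8, 9, 10, 11, 17}
Z^c Δ Y = {1, 5, 6, 8, 11, 12, 13, 15, 16, 17, 18}
(X ∪ Z) ∪ (Z^c Δ Y) = {1, 2, 4, 5, 6, 7, 8, 9, 10, 11, 12, 13, 14, 15, 16, 17, 18}
X ∖ ((X ∪ Z) ∪ (Z^c Δ Y)) = {}
(X ∖ Y) Δ (X ∖ ((X ∪ Z) ∪ (Z^c Δ Y))) = {1, 5, 8, 11, 14}

{1, 5, 8, 11, 14}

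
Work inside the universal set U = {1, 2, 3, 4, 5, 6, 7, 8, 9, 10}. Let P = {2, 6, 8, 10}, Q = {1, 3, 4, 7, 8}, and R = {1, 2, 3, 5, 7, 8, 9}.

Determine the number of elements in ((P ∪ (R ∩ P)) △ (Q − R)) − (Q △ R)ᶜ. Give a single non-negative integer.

R ∩ P = {2, 8}
P ∪ (R ∩ P) = {2, 6, 8, 10}
Q − R = {4}
(P ∪ (R ∩ P)) △ (Q − R) = {2, 4, 6, 8, 10}
Q △ R = {2, 4, 5, 9}
(Q △ R)ᶜ = {1, 3, 6, 7, 8, 10}
((P ∪ (R ∩ P)) △ (Q − R)) − (Q △ R)ᶜ = {2, 4}
|((P ∪ (R ∩ P)) △ (Q − R)) − (Q △ R)ᶜ| = 2

2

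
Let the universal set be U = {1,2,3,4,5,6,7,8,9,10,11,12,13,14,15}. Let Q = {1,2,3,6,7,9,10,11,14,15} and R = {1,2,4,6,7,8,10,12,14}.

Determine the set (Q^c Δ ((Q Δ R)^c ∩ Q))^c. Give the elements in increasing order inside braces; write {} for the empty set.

{3,9,11,15}

Q^c = {4,5,8,12,13}
Q Δ R = {3,4,8,9,11,12,15}
(Q Δ R)^c = {1,2,5,6,7,10,13,14}
(Q Δ R)^c ∩ Q = {1,2,6,7,10,14}
Q^c Δ ((Q Δ R)^c ∩ Q) = {1,2,4,5,6,7,8,10,12,13,14}
(Q^c Δ ((Q Δ R)^c ∩ Q))^c = {3,9,11,15}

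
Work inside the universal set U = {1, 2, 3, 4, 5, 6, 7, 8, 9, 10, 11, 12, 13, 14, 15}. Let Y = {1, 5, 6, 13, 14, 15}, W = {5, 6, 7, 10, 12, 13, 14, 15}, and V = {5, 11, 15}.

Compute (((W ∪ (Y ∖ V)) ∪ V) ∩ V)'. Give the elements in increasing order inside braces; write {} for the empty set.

Y ∖ V = {1, 6, 13, 14}
W ∪ (Y ∖ V) = {1, 5, 6, 7, 10, 12, 13, 14, 15}
(W ∪ (Y ∖ V)) ∪ V = {1, 5, 6, 7, 10, 11, 12, 13, 14, 15}
((W ∪ (Y ∖ V)) ∪ V) ∩ V = {5, 11, 15}
(((W ∪ (Y ∖ V)) ∪ V) ∩ V)' = {1, 2, 3, 4, 6, 7, 8, 9, 10, 12, 13, 14}

{1, 2, 3, 4, 6, 7, 8, 9, 10, 12, 13, 14}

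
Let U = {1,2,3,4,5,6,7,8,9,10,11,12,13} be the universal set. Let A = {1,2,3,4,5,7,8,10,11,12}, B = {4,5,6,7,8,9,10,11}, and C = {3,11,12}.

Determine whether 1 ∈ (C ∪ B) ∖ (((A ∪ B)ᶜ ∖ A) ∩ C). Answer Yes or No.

No

1 ∉ C and 1 ∉ B, so 1 ∉ C ∪ B
1 ∈ A and 1 ∉ B, so 1 ∈ A ∪ B
1 ∉ (A ∪ B)ᶜ since 1 ∈ (A ∪ B)
1 ∉ (A ∪ B)ᶜ and 1 ∈ A, so 1 ∉ (A ∪ B)ᶜ ∖ A
1 ∉ ((A ∪ B)ᶜ ∖ A) and 1 ∉ C, so 1 ∉ ((A ∪ B)ᶜ ∖ A) ∩ C
1 ∉ (C ∪ B) and 1 ∉ (((A ∪ B)ᶜ ∖ A) ∩ C), so 1 ∉ (C ∪ B) ∖ (((A ∪ B)ᶜ ∖ A) ∩ C)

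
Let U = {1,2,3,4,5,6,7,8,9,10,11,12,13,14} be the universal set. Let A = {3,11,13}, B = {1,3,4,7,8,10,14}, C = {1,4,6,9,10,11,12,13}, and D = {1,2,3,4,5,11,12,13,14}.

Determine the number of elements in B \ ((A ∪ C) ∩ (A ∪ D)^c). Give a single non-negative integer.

6

A ∪ C = {1,3,4,6,9,10,11,12,13}
A ∪ D = {1,2,3,4,5,11,12,13,14}
(A ∪ D)^c = {6,7,8,9,10}
(A ∪ C) ∩ (A ∪ D)^c = {6,9,10}
B \ ((A ∪ C) ∩ (A ∪ D)^c) = {1,3,4,7,8,14}
|B \ ((A ∪ C) ∩ (A ∪ D)^c)| = 6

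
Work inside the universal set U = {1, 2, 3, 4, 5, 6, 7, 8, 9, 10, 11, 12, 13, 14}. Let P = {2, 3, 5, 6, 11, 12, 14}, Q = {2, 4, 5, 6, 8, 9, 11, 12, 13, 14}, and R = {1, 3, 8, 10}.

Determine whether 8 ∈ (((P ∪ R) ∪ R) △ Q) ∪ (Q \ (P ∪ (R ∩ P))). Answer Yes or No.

8 ∉ P and 8 ∈ R, so 8 ∈ P ∪ R
8 ∈ (P ∪ R) and 8 ∈ R, so 8 ∈ (P ∪ R) ∪ R
8 ∈ ((P ∪ R) ∪ R) and 8 ∈ Q, so 8 ∉ ((P ∪ R) ∪ R) △ Q
8 ∈ R and 8 ∉ P, so 8 ∉ R ∩ P
8 ∉ P and 8 ∉ (R ∩ P), so 8 ∉ P ∪ (R ∩ P)
8 ∈ Q and 8 ∉ (P ∪ (R ∩ P)), so 8 ∈ Q \ (P ∪ (R ∩ P))
8 ∉ (((P ∪ R) ∪ R) △ Q) and 8 ∈ (Q \ (P ∪ (R ∩ P))), so 8 ∈ (((P ∪ R) ∪ R) △ Q) ∪ (Q \ (P ∪ (R ∩ P)))

Yes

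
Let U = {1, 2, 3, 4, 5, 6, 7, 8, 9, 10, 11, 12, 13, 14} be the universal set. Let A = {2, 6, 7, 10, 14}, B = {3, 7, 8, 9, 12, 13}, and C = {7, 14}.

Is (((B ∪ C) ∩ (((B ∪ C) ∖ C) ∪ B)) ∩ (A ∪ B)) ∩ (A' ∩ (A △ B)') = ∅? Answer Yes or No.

B ∪ C = {3, 7, 8, 9, 12, 13, 14}
(B ∪ C) ∖ C = {3, 8, 9, 12, 13}
((B ∪ C) ∖ C) ∪ B = {3, 7, 8, 9, 12, 13}
(B ∪ C) ∩ (((B ∪ C) ∖ C) ∪ B) = {3, 7, 8, 9, 12, 13}
A ∪ B = {2, 3, 6, 7, 8, 9, 10, 12, 13, 14}
((B ∪ C) ∩ (((B ∪ C) ∖ C) ∪ B)) ∩ (A ∪ B) = {3, 7, 8, 9, 12, 13}
A' = {1, 3, 4, 5, 8, 9, 11, 12, 13}
A △ B = {2, 3, 6, 8, 9, 10, 12, 13, 14}
(A △ B)' = {1, 4, 5, 7, 11}
A' ∩ (A △ B)' = {1, 4, 5, 11}
{3, 7, 8, 9, 12, 13} and {1, 4, 5, 11} share no elements.

Yes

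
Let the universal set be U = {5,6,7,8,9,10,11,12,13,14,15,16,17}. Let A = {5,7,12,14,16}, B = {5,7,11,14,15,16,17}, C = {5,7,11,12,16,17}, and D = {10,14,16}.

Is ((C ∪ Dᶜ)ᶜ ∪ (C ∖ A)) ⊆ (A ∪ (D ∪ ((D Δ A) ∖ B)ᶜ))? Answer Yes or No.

Dᶜ = {5,6,7,8,9,11,12,13,15,17}
C ∪ Dᶜ = {5,6,7,8,9,11,12,13,15,16,17}
(C ∪ Dᶜ)ᶜ = {10,14}
C ∖ A = {11,17}
(C ∪ Dᶜ)ᶜ ∪ (C ∖ A) = {10,11,14,17}
D Δ A = {5,7,10,12}
(D Δ A) ∖ B = {10,12}
((D Δ A) ∖ B)ᶜ = {5,6,7,8,9,11,13,14,15,16,17}
D ∪ ((D Δ A) ∖ B)ᶜ = {5,6,7,8,9,10,11,13,14,15,16,17}
A ∪ (D ∪ ((D Δ A) ∖ B)ᶜ) = {5,6,7,8,9,10,11,12,13,14,15,16,17}
Every element of {10,11,14,17} is in {5,6,7,8,9,10,11,12,13,14,15,16,17}, so (C ∪ Dᶜ)ᶜ ∪ (C ∖ A) ⊆ A ∪ (D ∪ ((D Δ A) ∖ B)ᶜ).

Yes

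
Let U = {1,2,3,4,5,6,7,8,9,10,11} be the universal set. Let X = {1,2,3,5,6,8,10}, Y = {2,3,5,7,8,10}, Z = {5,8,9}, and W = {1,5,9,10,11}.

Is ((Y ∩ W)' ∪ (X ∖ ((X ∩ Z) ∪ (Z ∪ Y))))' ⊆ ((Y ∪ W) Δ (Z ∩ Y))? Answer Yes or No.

Y ∩ W = {5,10}
(Y ∩ W)' = {1,2,3,4,6,7,8,9,11}
X ∩ Z = {5,8}
Z ∪ Y = {2,3,5,7,8,9,10}
(X ∩ Z) ∪ (Z ∪ Y) = {2,3,5,7,8,9,10}
X ∖ ((X ∩ Z) ∪ (Z ∪ Y)) = {1,6}
(Y ∩ W)' ∪ (X ∖ ((X ∩ Z) ∪ (Z ∪ Y))) = {1,2,3,4,6,7,8,9,11}
((Y ∩ W)' ∪ (X ∖ ((X ∩ Z) ∪ (Z ∪ Y))))' = {5,10}
Y ∪ W = {1,2,3,5,7,8,9,10,11}
Z ∩ Y = {5,8}
(Y ∪ W) Δ (Z ∩ Y) = {1,2,3,7,9,10,11}
5 ∈ ((Y ∩ W)' ∪ (X ∖ ((X ∩ Z) ∪ (Z ∪ Y))))' but 5 ∉ (Y ∪ W) Δ (Z ∩ Y), so the inclusion fails.

No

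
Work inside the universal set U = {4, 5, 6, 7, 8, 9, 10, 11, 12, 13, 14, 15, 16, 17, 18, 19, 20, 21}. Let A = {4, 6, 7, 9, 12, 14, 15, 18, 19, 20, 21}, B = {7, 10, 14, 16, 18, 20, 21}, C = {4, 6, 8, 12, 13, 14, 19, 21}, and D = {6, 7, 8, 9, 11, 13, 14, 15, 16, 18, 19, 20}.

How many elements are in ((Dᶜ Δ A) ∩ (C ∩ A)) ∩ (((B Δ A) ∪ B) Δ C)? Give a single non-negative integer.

0

Dᶜ = {4, 5, 10, 12, 17, 21}
Dᶜ Δ A = {5, 6, 7, 9, 10, 14, 15, 17, 18, 19, 20}
C ∩ A = {4, 6, 12, 14, 19, 21}
(Dᶜ Δ A) ∩ (C ∩ A) = {6, 14, 19}
B Δ A = {4, 6, 9, 10, 12, 15, 16, 19}
(B Δ A) ∪ B = {4, 6, 7, 9, 10, 12, 14, 15, 16, 18, 19, 20, 21}
((B Δ A) ∪ B) Δ C = {7, 8, 9, 10, 13, 15, 16, 18, 20}
((Dᶜ Δ A) ∩ (C ∩ A)) ∩ (((B Δ A) ∪ B) Δ C) = {}
|((Dᶜ Δ A) ∩ (C ∩ A)) ∩ (((B Δ A) ∪ B) Δ C)| = 0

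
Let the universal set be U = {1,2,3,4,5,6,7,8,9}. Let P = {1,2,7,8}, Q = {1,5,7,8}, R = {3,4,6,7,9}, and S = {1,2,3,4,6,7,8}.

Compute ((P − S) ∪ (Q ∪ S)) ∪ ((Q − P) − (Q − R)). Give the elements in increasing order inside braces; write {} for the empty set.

{1,2,3,4,5,6,7,8}

P − S = {}
Q ∪ S = {1,2,3,4,5,6,7,8}
(P − S) ∪ (Q ∪ S) = {1,2,3,4,5,6,7,8}
Q − P = {5}
Q − R = {1,5,8}
(Q − P) − (Q − R) = {}
((P − S) ∪ (Q ∪ S)) ∪ ((Q − P) − (Q − R)) = {1,2,3,4,5,6,7,8}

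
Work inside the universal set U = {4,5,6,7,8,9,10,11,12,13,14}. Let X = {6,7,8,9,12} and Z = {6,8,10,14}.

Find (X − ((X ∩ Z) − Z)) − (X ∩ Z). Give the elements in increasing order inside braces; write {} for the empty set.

{7,9,12}

X ∩ Z = {6,8}
(X ∩ Z) − Z = {}
X − ((X ∩ Z) − Z) = {6,7,8,9,12}
(X − ((X ∩ Z) − Z)) − (X ∩ Z) = {7,9,12}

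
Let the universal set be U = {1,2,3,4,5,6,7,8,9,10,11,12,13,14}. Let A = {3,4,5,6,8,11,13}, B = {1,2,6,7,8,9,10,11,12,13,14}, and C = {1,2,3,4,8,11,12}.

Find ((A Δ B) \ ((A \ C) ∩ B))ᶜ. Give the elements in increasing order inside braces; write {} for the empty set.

{6,8,11,13}

A Δ B = {1,2,3,4,5,7,9,10,12,14}
A \ C = {5,6,13}
(A \ C) ∩ B = {6,13}
(A Δ B) \ ((A \ C) ∩ B) = {1,2,3,4,5,7,9,10,12,14}
((A Δ B) \ ((A \ C) ∩ B))ᶜ = {6,8,11,13}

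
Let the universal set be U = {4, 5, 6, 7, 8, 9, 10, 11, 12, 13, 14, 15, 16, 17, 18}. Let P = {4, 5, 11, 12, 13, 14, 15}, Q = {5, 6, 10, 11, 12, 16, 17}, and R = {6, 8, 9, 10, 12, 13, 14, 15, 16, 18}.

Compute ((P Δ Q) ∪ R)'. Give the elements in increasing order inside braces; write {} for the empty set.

{5, 7, 11}

P Δ Q = {4, 6, 10, 13, 14, 15, 16, 17}
(P Δ Q) ∪ R = {4, 6, 8, 9, 10, 12, 13, 14, 15, 16, 17, 18}
((P Δ Q) ∪ R)' = {5, 7, 11}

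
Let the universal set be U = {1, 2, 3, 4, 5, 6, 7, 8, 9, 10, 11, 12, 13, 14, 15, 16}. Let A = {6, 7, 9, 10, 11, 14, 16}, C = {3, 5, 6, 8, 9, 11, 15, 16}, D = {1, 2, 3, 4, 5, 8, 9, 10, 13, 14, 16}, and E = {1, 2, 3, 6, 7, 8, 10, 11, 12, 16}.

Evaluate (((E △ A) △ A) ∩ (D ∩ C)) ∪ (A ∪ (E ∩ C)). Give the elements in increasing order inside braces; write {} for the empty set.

E △ A = {1, 2, 3, 8, 9, 12, 14}
(E △ A) △ A = {1, 2, 3, 6, 7, 8, 10, 11, 12, 16}
D ∩ C = {3, 5, 8, 9, 16}
((E △ A) △ A) ∩ (D ∩ C) = {3, 8, 16}
E ∩ C = {3, 6, 8, 11, 16}
A ∪ (E ∩ C) = {3, 6, 7, 8, 9, 10, 11, 14, 16}
(((E △ A) △ A) ∩ (D ∩ C)) ∪ (A ∪ (E ∩ C)) = {3, 6, 7, 8, 9, 10, 11, 14, 16}

{3, 6, 7, 8, 9, 10, 11, 14, 16}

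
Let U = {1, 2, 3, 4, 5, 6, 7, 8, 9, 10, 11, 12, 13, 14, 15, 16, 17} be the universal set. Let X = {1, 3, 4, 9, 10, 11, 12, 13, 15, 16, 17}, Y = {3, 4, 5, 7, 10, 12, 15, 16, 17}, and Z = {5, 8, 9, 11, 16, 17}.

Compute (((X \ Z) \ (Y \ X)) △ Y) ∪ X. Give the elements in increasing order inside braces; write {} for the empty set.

X \ Z = {1, 3, 4, 10, 12, 13, 15}
Y \ X = {5, 7}
(X \ Z) \ (Y \ X) = {1, 3, 4, 10, 12, 13, 15}
((X \ Z) \ (Y \ X)) △ Y = {1, 5, 7, 13, 16, 17}
(((X \ Z) \ (Y \ X)) △ Y) ∪ X = {1, 3, 4, 5, 7, 9, 10, 11, 12, 13, 15, 16, 17}

{1, 3, 4, 5, 7, 9, 10, 11, 12, 13, 15, 16, 17}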